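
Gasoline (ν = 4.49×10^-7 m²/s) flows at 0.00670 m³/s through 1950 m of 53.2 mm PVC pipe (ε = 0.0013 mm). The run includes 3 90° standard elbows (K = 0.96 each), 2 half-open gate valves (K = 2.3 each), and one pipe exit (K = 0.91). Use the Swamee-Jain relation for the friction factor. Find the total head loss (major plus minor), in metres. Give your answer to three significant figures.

V = 4Q/(πD²) = 3.014 m/s; V²/2g = 0.4630 m
Re = 3.57×10^5, ε/D = 2.44×10^-5 → f = 0.01423 (Swamee-Jain)
Major: h_f = f(L/D)·V²/2g = 0.01423·36654·0.4630 = 241.5 m
Minor: ΣK = 8.39; h_m = ΣK·V²/2g = 3.885 m
Total H_L = 241.5 + 3.885 = 245.4 m

H_L ≈ 245 m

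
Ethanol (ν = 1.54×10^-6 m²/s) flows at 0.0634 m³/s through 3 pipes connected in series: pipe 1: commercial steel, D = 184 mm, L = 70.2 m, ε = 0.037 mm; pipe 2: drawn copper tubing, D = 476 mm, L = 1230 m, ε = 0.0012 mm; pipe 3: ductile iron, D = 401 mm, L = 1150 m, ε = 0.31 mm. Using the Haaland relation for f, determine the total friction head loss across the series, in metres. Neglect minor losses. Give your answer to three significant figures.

H ≈ 2.84 m

Pipe 1: V = 2.384 m/s, Re = 2.85×10^5, ε/D = 2.01×10^-4, f = 0.01616, h_1 = f(L/D)V²/2g = 1.787 m
Pipe 2: V = 0.3563 m/s, Re = 1.10×10^5, ε/D = 2.52×10^-6, f = 0.01748, h_2 = f(L/D)V²/2g = 0.2922 m
Pipe 3: V = 0.5020 m/s, Re = 1.31×10^5, ε/D = 7.73×10^-4, f = 0.02061, h_3 = f(L/D)V²/2g = 0.7593 m
Series → Q common, losses add: H = Σh = 2.838 m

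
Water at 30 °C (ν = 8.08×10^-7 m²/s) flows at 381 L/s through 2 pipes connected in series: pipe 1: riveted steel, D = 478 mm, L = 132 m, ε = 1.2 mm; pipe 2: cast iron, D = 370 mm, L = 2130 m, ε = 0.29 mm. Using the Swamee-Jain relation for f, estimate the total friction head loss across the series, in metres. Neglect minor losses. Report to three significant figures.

Pipe 1: V = 2.123 m/s, Re = 1.26×10^6, ε/D = 0.00251, f = 0.02509, h_1 = f(L/D)V²/2g = 1.592 m
Pipe 2: V = 3.543 m/s, Re = 1.62×10^6, ε/D = 7.84×10^-4, f = 0.01882, h_2 = f(L/D)V²/2g = 69.34 m
Series → Q common, losses add: H = Σh = 70.93 m

H ≈ 70.9 m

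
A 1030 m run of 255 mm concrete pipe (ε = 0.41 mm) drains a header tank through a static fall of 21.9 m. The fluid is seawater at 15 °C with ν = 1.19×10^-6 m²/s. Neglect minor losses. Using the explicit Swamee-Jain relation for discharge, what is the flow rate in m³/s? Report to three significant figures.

Q ≈ 0.111 m³/s

Swamee-Jain (Type II): Q = -0.965·√(gD⁵h_f/L)·ln[ε/(3.7D) + √(3.17ν²L/(gD³h_f))]
√(gD⁵h_f/L) = √(9.81·0.255⁵·21.9/1030) = 0.01500
ε/(3.7D) = 4.35×10^-4; √(3.17ν²L/(gD³h_f)) = 3.60×10^-5
Q = -0.965·0.01500·ln(4.706×10^-4) = 0.1109 m³/s
Check: V = 2.17 m/s, Re = 4.65×10^5, f = 0.02270, h_f = 22.0 m ≈ 21.9 m ✓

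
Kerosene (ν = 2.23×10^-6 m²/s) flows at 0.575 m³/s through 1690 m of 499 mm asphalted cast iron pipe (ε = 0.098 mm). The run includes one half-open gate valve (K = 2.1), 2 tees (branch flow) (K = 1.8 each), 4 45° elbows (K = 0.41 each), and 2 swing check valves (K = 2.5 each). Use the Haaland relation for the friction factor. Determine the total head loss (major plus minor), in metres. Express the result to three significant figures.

H_L ≈ 27.7 m

V = 4Q/(πD²) = 2.940 m/s; V²/2g = 0.4406 m
Re = 6.58×10^5, ε/D = 1.96×10^-4 → f = 0.01494 (Haaland)
Major: h_f = f(L/D)·V²/2g = 0.01494·3387·0.4406 = 22.29 m
Minor: ΣK = 12.3; h_m = ΣK·V²/2g = 5.437 m
Total H_L = 22.29 + 5.437 = 27.73 m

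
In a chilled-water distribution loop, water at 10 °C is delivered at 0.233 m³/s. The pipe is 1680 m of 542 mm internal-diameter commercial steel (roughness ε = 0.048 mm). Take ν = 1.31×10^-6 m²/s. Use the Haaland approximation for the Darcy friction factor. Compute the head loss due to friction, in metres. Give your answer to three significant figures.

V = 4Q/(πD²) = 4·0.233/(π·0.542²) = 1.010 m/s
Re = VD/ν = 1.010·0.542/1.31×10^-6 = 4.18×10^5 → turbulent
ε/D = 0.048/542 = 8.86×10^-5
Haaland: f = 0.01445
h_f = f(L/D)V²/(2g) = 0.01445·(1680/0.542)·1.010²/(2·9.81) = 2.329 m

h_f ≈ 2.33 m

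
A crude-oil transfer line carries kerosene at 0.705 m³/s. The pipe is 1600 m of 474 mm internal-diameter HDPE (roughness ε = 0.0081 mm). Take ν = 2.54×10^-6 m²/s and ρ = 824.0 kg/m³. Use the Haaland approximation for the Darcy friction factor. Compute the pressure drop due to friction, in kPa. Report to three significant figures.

V = 4Q/(πD²) = 4·0.705/(π·0.474²) = 3.995 m/s
Re = VD/ν = 3.995·0.474/2.54×10^-6 = 7.46×10^5 → turbulent
ε/D = 0.0081/474 = 1.71×10^-5
Haaland: f = 0.01244
h_f = f(L/D)V²/(2g) = 0.01244·(1600/0.474)·3.995²/(2·9.81) = 34.16 m
Δp = ρg·h_f = 824.0·9.81·34.16 = 276.2 kPa

Δp ≈ 276 kPa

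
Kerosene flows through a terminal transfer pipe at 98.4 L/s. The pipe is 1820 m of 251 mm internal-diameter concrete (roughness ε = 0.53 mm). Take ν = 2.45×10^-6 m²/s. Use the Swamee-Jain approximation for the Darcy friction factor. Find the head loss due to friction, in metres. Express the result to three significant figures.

V = 4Q/(πD²) = 4·0.0984/(π·0.251²) = 1.989 m/s
Re = VD/ν = 1.989·0.251/2.45×10^-6 = 2.04×10^5 → turbulent
ε/D = 0.53/251 = 0.00211
Swamee-Jain: f = 0.02478
h_f = f(L/D)V²/(2g) = 0.02478·(1820/0.251)·1.989²/(2·9.81) = 36.22 m

h_f ≈ 36.2 m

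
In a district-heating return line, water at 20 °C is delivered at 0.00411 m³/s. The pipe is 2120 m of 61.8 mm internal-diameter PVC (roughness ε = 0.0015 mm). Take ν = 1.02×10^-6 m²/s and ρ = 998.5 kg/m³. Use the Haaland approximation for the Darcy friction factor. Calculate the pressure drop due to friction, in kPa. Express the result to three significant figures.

V = 4Q/(πD²) = 4·0.00411/(π·0.0618²) = 1.370 m/s
Re = VD/ν = 1.370·0.0618/1.02×10^-6 = 8.30×10^4 → turbulent
ε/D = 0.0015/61.8 = 2.43×10^-5
Haaland: f = 0.01862
h_f = f(L/D)V²/(2g) = 0.01862·(2120/0.0618)·1.370²/(2·9.81) = 61.12 m
Δp = ρg·h_f = 998.5·9.81·61.12 = 598.7 kPa

Δp ≈ 599 kPa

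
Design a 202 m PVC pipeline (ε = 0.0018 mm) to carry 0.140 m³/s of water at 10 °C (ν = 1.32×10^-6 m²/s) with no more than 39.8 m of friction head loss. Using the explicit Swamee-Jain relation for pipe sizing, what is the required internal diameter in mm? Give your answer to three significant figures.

D ≈ 160 mm

Swamee-Jain (Type III): D = 0.66·[ε^1.25·(LQ²/(gh_f))^4.75 + ν·Q^9.4·(L/(gh_f))^5.2]^0.04
LQ²/(gh_f) = 0.01014; L/(gh_f) = 0.5174
Term 1 = ε^1.25·(…)^4.75 = 2.23×10^-17; Term 2 = ν·Q^9.4·(…)^5.2 = 4.04×10^-16
D = 0.66·(2.23×10^-17 + 4.04×10^-16)^0.04 = 0.1602 m = 160 mm
Check: V = 6.94 m/s, Re = 8.43×10^5, f = 0.01220, h_f = 37.8 m ≈ 39.8 m ✓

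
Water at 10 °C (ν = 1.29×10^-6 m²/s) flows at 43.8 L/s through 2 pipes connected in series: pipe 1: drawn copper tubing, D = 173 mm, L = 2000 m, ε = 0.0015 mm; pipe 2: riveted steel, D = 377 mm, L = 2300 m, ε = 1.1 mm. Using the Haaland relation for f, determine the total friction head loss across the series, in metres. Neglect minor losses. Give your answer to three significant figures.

H ≈ 31.8 m

Pipe 1: V = 1.863 m/s, Re = 2.50×10^5, ε/D = 8.67×10^-6, f = 0.01491, h_1 = f(L/D)V²/2g = 30.50 m
Pipe 2: V = 0.3924 m/s, Re = 1.15×10^5, ε/D = 0.00292, f = 0.02706, h_2 = f(L/D)V²/2g = 1.295 m
Series → Q common, losses add: H = Σh = 31.79 m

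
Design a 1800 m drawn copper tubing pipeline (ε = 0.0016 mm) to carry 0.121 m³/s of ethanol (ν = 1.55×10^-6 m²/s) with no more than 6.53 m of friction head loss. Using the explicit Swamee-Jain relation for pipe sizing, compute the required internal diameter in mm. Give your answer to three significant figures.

Swamee-Jain (Type III): D = 0.66·[ε^1.25·(LQ²/(gh_f))^4.75 + ν·Q^9.4·(L/(gh_f))^5.2]^0.04
LQ²/(gh_f) = 0.4114; L/(gh_f) = 28.10
Term 1 = ε^1.25·(…)^4.75 = 8.37×10^-10; Term 2 = ν·Q^9.4·(…)^5.2 = 1.26×10^-7
D = 0.66·(8.37×10^-10 + 1.26×10^-7)^0.04 = 0.3497 m = 350 mm
Check: V = 1.26 m/s, Re = 2.84×10^5, f = 0.01457, h_f = 6.07 m ≈ 6.53 m ✓

D ≈ 350 mm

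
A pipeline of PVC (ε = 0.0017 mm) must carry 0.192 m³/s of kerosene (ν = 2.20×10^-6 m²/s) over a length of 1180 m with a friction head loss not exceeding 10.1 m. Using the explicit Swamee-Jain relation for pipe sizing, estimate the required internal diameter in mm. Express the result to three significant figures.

Swamee-Jain (Type III): D = 0.66·[ε^1.25·(LQ²/(gh_f))^4.75 + ν·Q^9.4·(L/(gh_f))^5.2]^0.04
LQ²/(gh_f) = 0.4390; L/(gh_f) = 11.91
Term 1 = ε^1.25·(…)^4.75 = 1.23×10^-9; Term 2 = ν·Q^9.4·(…)^5.2 = 1.59×10^-7
D = 0.66·(1.23×10^-9 + 1.59×10^-7)^0.04 = 0.3529 m = 353 mm
Check: V = 1.96 m/s, Re = 3.15×10^5, f = 0.01430, h_f = 9.39 m ≈ 10.1 m ✓

D ≈ 353 mm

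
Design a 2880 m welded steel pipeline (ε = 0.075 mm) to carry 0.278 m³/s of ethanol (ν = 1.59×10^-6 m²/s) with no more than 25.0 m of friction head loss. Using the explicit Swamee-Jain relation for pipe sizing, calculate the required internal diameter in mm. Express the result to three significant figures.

Swamee-Jain (Type III): D = 0.66·[ε^1.25·(LQ²/(gh_f))^4.75 + ν·Q^9.4·(L/(gh_f))^5.2]^0.04
LQ²/(gh_f) = 0.9076; L/(gh_f) = 11.74
Term 1 = ε^1.25·(…)^4.75 = 4.40×10^-6; Term 2 = ν·Q^9.4·(…)^5.2 = 3.45×10^-6
D = 0.66·(4.40×10^-6 + 3.45×10^-6)^0.04 = 0.4124 m = 412 mm
Check: V = 2.08 m/s, Re = 5.40×10^5, f = 0.01524, h_f = 23.5 m ≈ 25.0 m ✓

D ≈ 412 mm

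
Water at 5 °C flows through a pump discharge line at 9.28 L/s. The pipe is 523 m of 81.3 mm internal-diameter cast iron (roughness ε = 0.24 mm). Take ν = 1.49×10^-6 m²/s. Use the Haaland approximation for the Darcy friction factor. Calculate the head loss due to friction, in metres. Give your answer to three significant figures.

V = 4Q/(πD²) = 4·0.00928/(π·0.0813²) = 1.788 m/s
Re = VD/ν = 1.788·0.0813/1.49×10^-6 = 9.75×10^4 → turbulent
ε/D = 0.24/81.3 = 0.00295
Haaland: f = 0.02731
h_f = f(L/D)V²/(2g) = 0.02731·(523/0.0813)·1.788²/(2·9.81) = 28.61 m

h_f ≈ 28.6 m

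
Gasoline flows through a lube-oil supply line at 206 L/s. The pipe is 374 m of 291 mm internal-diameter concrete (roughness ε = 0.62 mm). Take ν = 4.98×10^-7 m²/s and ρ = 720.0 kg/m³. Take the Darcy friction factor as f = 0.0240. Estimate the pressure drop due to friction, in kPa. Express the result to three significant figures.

V = 4Q/(πD²) = 4·0.206/(π·0.291²) = 3.097 m/s
h_f = f(L/D)V²/(2g) = 0.02400·(374/0.291)·3.097²/(2·9.81) = 15.08 m
Δp = ρg·h_f = 720.0·9.81·15.08 = 106.5 kPa

Δp ≈ 107 kPa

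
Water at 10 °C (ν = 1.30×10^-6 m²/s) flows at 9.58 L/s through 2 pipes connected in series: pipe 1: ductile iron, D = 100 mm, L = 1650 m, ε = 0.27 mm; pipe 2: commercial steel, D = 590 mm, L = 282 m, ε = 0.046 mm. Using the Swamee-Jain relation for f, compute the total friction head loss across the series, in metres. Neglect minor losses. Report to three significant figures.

H ≈ 34.0 m

Pipe 1: V = 1.220 m/s, Re = 9.38×10^4, ε/D = 0.00270, f = 0.02714, h_1 = f(L/D)V²/2g = 33.95 m
Pipe 2: V = 0.03504 m/s, Re = 1.59×10^4, ε/D = 7.80×10^-5, f = 0.02754, h_2 = f(L/D)V²/2g = 8.238×10^-4 m
Series → Q common, losses add: H = Σh = 33.95 m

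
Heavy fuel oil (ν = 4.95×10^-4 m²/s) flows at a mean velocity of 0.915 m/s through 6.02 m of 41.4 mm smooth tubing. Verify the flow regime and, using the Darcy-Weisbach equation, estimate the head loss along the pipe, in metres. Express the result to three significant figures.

Re = VD/ν = 0.915·0.04140/4.95×10^-4 = 76.5 → laminar (Re < 2300)
f = 64/Re = 0.8363
h_f = f(L/D)V²/(2g) = 0.8363·(6.02/0.04140)·0.915²/(2·9.81) = 5.189 m

h_f ≈ 5.19 m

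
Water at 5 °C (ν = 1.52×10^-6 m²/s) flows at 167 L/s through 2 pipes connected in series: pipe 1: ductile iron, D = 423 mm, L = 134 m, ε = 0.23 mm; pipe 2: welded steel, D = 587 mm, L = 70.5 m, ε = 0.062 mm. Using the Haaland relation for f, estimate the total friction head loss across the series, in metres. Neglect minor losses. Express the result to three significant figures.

H ≈ 0.452 m

Pipe 1: V = 1.188 m/s, Re = 3.31×10^5, ε/D = 5.44×10^-4, f = 0.01822, h_1 = f(L/D)V²/2g = 0.4154 m
Pipe 2: V = 0.6171 m/s, Re = 2.38×10^5, ε/D = 1.06×10^-4, f = 0.01580, h_2 = f(L/D)V²/2g = 0.03682 m
Series → Q common, losses add: H = Σh = 0.4522 m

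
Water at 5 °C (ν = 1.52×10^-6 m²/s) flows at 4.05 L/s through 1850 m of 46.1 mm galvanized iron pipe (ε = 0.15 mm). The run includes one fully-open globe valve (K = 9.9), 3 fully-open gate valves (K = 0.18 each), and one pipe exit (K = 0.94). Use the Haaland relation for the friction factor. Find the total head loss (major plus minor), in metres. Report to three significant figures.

H_L ≈ 344 m

V = 4Q/(πD²) = 2.426 m/s; V²/2g = 0.3001 m
Re = 7.36×10^4, ε/D = 0.00325 → f = 0.02831 (Haaland)
Major: h_f = f(L/D)·V²/2g = 0.02831·40130·0.3001 = 341.0 m
Minor: ΣK = 11.4; h_m = ΣK·V²/2g = 3.415 m
Total H_L = 341.0 + 3.415 = 344.4 m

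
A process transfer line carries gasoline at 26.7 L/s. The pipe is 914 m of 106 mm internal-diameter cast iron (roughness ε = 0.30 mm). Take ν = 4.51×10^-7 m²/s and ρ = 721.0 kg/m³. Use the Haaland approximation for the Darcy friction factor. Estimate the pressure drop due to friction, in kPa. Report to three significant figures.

V = 4Q/(πD²) = 4·0.0267/(π·0.106²) = 3.026 m/s
Re = VD/ν = 3.026·0.106/4.51×10^-7 = 7.11×10^5 → turbulent
ε/D = 0.30/106 = 0.00283
Haaland: f = 0.02597
h_f = f(L/D)V²/(2g) = 0.02597·(914/0.106)·3.026²/(2·9.81) = 104.5 m
Δp = ρg·h_f = 721.0·9.81·104.5 = 739.1 kPa

Δp ≈ 739 kPa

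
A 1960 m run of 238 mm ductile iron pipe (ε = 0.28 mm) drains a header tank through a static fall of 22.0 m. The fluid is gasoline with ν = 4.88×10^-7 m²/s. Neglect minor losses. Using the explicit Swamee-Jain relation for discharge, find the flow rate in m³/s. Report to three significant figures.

Q ≈ 0.0707 m³/s

Swamee-Jain (Type II): Q = -0.965·√(gD⁵h_f/L)·ln[ε/(3.7D) + √(3.17ν²L/(gD³h_f))]
√(gD⁵h_f/L) = √(9.81·0.238⁵·22.0/1960) = 0.009170
ε/(3.7D) = 3.18×10^-4; √(3.17ν²L/(gD³h_f)) = 2.26×10^-5
Q = -0.965·0.009170·ln(3.405×10^-4) = 0.07066 m³/s
Check: V = 1.59 m/s, Re = 7.75×10^5, f = 0.02088, h_f = 22.1 m ≈ 22.0 m ✓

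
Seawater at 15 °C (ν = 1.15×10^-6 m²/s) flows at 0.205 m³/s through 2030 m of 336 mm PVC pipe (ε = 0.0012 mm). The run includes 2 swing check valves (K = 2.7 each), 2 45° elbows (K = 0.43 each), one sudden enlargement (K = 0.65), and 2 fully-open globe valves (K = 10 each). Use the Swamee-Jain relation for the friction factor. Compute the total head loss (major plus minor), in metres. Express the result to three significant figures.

H_L ≈ 27.9 m

V = 4Q/(πD²) = 2.312 m/s; V²/2g = 0.2724 m
Re = 6.76×10^5, ε/D = 3.57×10^-6 → f = 0.01248 (Swamee-Jain)
Major: h_f = f(L/D)·V²/2g = 0.01248·6042·0.2724 = 20.55 m
Minor: ΣK = 26.9; h_m = ΣK·V²/2g = 7.331 m
Total H_L = 20.55 + 7.331 = 27.88 m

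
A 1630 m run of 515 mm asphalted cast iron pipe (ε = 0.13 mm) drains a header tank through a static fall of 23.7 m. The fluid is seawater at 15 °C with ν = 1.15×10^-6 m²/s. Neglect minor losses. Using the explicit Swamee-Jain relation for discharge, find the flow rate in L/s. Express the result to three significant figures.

Swamee-Jain (Type II): Q = -0.965·√(gD⁵h_f/L)·ln[ε/(3.7D) + √(3.17ν²L/(gD³h_f))]
√(gD⁵h_f/L) = √(9.81·0.515⁵·23.7/1630) = 0.07188
ε/(3.7D) = 6.82×10^-5; √(3.17ν²L/(gD³h_f)) = 1.47×10^-5
Q = -0.965·0.07188·ln(8.289×10^-5) = 0.6519 m³/s
Check: V = 3.13 m/s, Re = 1.40×10^6, f = 0.01509, h_f = 23.8 m ≈ 23.7 m ✓

Q ≈ 652 L/s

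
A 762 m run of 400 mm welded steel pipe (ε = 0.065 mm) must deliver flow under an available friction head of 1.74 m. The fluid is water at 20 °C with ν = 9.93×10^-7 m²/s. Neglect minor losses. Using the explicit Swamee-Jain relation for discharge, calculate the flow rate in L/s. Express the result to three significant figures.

Q ≈ 136 L/s

Swamee-Jain (Type II): Q = -0.965·√(gD⁵h_f/L)·ln[ε/(3.7D) + √(3.17ν²L/(gD³h_f))]
√(gD⁵h_f/L) = √(9.81·0.400⁵·1.74/762) = 0.01515
ε/(3.7D) = 4.39×10^-5; √(3.17ν²L/(gD³h_f)) = 4.67×10^-5
Q = -0.965·0.01515·ln(9.061×10^-5) = 0.1361 m³/s
Check: V = 1.08 m/s, Re = 4.36×10^5, f = 0.01535, h_f = 1.75 m ≈ 1.74 m ✓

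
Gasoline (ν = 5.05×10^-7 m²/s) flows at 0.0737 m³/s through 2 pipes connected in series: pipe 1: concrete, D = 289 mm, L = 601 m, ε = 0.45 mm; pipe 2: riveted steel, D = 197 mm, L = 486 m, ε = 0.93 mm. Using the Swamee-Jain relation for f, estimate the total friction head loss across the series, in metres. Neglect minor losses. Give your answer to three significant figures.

Pipe 1: V = 1.124 m/s, Re = 6.43×10^5, ε/D = 0.00156, f = 0.02238, h_1 = f(L/D)V²/2g = 2.995 m
Pipe 2: V = 2.418 m/s, Re = 9.43×10^5, ε/D = 0.00472, f = 0.03001, h_2 = f(L/D)V²/2g = 22.06 m
Series → Q common, losses add: H = Σh = 25.06 m

H ≈ 25.1 m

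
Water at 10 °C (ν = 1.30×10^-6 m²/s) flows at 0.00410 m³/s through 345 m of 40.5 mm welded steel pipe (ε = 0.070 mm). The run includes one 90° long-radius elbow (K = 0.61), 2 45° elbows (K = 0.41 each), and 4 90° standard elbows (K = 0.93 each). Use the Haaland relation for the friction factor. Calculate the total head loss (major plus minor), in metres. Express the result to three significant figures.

V = 4Q/(πD²) = 3.183 m/s; V²/2g = 0.5163 m
Re = 9.92×10^4, ε/D = 0.00173 → f = 0.02425 (Haaland)
Major: h_f = f(L/D)·V²/2g = 0.02425·8519·0.5163 = 106.6 m
Minor: ΣK = 5.15; h_m = ΣK·V²/2g = 2.659 m
Total H_L = 106.6 + 2.659 = 109.3 m

H_L ≈ 109 m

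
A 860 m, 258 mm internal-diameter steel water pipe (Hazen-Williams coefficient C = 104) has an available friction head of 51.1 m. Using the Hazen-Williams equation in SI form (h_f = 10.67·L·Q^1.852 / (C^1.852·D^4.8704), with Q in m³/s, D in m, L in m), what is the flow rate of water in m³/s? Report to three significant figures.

Q ≈ 0.179 m³/s

Rearranging: Q = [h_f·C^1.852·D^4.8704 / (10.67·L)]^(1/1.852)
Q = [51.1·104^1.852·0.258^4.8704 / (10.67·860)]^0.540 = 0.1789 m³/s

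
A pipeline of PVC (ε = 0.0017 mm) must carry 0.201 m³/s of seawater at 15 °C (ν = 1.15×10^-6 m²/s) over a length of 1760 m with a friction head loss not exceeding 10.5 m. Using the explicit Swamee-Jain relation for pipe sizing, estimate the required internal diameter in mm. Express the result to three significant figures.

D ≈ 377 mm

Swamee-Jain (Type III): D = 0.66·[ε^1.25·(LQ²/(gh_f))^4.75 + ν·Q^9.4·(L/(gh_f))^5.2]^0.04
LQ²/(gh_f) = 0.6903; L/(gh_f) = 17.09
Term 1 = ε^1.25·(…)^4.75 = 1.06×10^-8; Term 2 = ν·Q^9.4·(…)^5.2 = 8.33×10^-7
D = 0.66·(1.06×10^-8 + 8.33×10^-7)^0.04 = 0.3772 m = 377 mm
Check: V = 1.80 m/s, Re = 5.90×10^5, f = 0.01279, h_f = 9.84 m ≈ 10.5 m ✓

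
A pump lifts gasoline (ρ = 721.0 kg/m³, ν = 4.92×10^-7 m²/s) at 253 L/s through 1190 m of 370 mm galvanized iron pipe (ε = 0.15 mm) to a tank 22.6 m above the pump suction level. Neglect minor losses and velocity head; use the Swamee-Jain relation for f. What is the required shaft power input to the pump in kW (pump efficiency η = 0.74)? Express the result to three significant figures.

V = 4Q/(πD²) = 2.353 m/s; Re = 1.77×10^6; ε/D = 4.05×10^-4; f = 0.01636
h_f = f(L/D)V²/2g = 14.85 m
Total head H = z + h_f = 22.6 + 14.85 = 37.45 m
P_hyd = ρgQH = 721.0·9.81·0.253·37.45 = 67.01 kW
P_shaft = P_hyd/η = 67.01/0.74 = 90.56 kW

P_shaft ≈ 90.6 kW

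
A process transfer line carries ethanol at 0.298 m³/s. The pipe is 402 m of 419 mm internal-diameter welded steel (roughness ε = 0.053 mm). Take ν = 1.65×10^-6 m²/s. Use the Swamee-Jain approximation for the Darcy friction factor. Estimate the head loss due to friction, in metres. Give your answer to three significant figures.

V = 4Q/(πD²) = 4·0.298/(π·0.419²) = 2.161 m/s
Re = VD/ν = 2.161·0.419/1.65×10^-6 = 5.49×10^5 → turbulent
ε/D = 0.053/419 = 1.26×10^-4
Swamee-Jain: f = 0.01463
h_f = f(L/D)V²/(2g) = 0.01463·(402/0.419)·2.161²/(2·9.81) = 3.341 m

h_f ≈ 3.34 m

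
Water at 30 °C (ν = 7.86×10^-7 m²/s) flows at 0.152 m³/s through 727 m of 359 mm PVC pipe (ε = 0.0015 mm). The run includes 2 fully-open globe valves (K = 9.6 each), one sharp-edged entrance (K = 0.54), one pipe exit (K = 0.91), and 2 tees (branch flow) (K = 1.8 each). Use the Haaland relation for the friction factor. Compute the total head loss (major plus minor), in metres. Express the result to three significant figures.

H_L ≈ 5.68 m

V = 4Q/(πD²) = 1.502 m/s; V²/2g = 0.1149 m
Re = 6.86×10^5, ε/D = 4.18×10^-6 → f = 0.01241 (Haaland)
Major: h_f = f(L/D)·V²/2g = 0.01241·2025·0.1149 = 2.889 m
Minor: ΣK = 24.2; h_m = ΣK·V²/2g = 2.787 m
Total H_L = 2.889 + 2.787 = 5.676 m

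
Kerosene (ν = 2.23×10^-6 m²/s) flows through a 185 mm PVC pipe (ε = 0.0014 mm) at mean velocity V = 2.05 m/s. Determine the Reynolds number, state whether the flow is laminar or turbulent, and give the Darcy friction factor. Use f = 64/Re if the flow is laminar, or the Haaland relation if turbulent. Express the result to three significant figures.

Re ≈ 1.70×10^5; turbulent; f ≈ 0.0160

Re = VD/ν = 2.050·0.185/2.23×10^-6 = 1.70×10^5
Re > 4000 → turbulent; ε/D = 7.57×10^-6
Haaland: f = 0.01604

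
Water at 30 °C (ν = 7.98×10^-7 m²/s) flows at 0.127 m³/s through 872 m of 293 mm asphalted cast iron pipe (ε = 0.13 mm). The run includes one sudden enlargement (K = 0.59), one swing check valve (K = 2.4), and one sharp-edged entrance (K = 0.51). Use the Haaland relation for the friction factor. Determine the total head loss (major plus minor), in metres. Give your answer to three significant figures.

H_L ≈ 9.77 m

V = 4Q/(πD²) = 1.884 m/s; V²/2g = 0.1808 m
Re = 6.92×10^5, ε/D = 4.44×10^-4 → f = 0.01697 (Haaland)
Major: h_f = f(L/D)·V²/2g = 0.01697·2976·0.1808 = 9.133 m
Minor: ΣK = 3.50; h_m = ΣK·V²/2g = 0.6329 m
Total H_L = 9.133 + 0.6329 = 9.766 m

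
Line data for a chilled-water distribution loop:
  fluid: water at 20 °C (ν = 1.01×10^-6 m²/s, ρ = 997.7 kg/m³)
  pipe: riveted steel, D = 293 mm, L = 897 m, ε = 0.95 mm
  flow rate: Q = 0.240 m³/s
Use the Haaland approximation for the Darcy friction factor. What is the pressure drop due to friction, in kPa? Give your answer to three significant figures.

Δp ≈ 521 kPa

V = 4Q/(πD²) = 4·0.240/(π·0.293²) = 3.559 m/s
Re = VD/ν = 3.559·0.293/1.01×10^-6 = 1.03×10^6 → turbulent
ε/D = 0.95/293 = 0.00324
Haaland: f = 0.02691
h_f = f(L/D)V²/(2g) = 0.02691·(897/0.293)·3.559²/(2·9.81) = 53.20 m
Δp = ρg·h_f = 997.7·9.81·53.20 = 520.7 kPa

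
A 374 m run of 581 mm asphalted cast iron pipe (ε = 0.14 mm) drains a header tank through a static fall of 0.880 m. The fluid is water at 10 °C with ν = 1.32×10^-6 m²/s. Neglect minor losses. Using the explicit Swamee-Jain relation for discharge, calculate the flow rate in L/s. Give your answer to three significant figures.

Q ≈ 347 L/s

Swamee-Jain (Type II): Q = -0.965·√(gD⁵h_f/L)·ln[ε/(3.7D) + √(3.17ν²L/(gD³h_f))]
√(gD⁵h_f/L) = √(9.81·0.581⁵·0.880/374) = 0.03909
ε/(3.7D) = 6.51×10^-5; √(3.17ν²L/(gD³h_f)) = 3.49×10^-5
Q = -0.965·0.03909·ln(1.001×10^-4) = 0.3474 m³/s
Check: V = 1.31 m/s, Re = 5.77×10^5, f = 0.01571, h_f = 0.885 m ≈ 0.880 m ✓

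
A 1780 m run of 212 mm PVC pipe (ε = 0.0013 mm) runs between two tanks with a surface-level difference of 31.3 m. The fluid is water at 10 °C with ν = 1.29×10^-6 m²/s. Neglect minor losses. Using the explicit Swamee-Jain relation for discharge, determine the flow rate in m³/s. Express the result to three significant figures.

Swamee-Jain (Type II): Q = -0.965·√(gD⁵h_f/L)·ln[ε/(3.7D) + √(3.17ν²L/(gD³h_f))]
√(gD⁵h_f/L) = √(9.81·0.212⁵·31.3/1780) = 0.008595
ε/(3.7D) = 1.66×10^-6; √(3.17ν²L/(gD³h_f)) = 5.67×10^-5
Q = -0.965·0.008595·ln(5.831×10^-5) = 0.08086 m³/s
Check: V = 2.29 m/s, Re = 3.76×10^5, f = 0.01386, h_f = 31.1 m ≈ 31.3 m ✓

Q ≈ 0.0809 m³/s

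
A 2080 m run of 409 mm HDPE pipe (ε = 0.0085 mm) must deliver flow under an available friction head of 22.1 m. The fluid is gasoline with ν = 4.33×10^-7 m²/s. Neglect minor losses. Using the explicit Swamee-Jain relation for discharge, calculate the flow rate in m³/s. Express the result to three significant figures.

Q ≈ 0.371 m³/s

Swamee-Jain (Type II): Q = -0.965·√(gD⁵h_f/L)·ln[ε/(3.7D) + √(3.17ν²L/(gD³h_f))]
√(gD⁵h_f/L) = √(9.81·0.409⁵·22.1/2080) = 0.03454
ε/(3.7D) = 5.62×10^-6; √(3.17ν²L/(gD³h_f)) = 9.13×10^-6
Q = -0.965·0.03454·ln(1.475×10^-5) = 0.3708 m³/s
Check: V = 2.82 m/s, Re = 2.67×10^6, f = 0.01075, h_f = 22.2 m ≈ 22.1 m ✓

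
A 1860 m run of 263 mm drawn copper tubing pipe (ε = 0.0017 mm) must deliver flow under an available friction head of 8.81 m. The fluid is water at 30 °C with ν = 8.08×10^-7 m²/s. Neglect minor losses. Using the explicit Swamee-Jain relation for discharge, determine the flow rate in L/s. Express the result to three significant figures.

Swamee-Jain (Type II): Q = -0.965·√(gD⁵h_f/L)·ln[ε/(3.7D) + √(3.17ν²L/(gD³h_f))]
√(gD⁵h_f/L) = √(9.81·0.263⁵·8.81/1860) = 0.007646
ε/(3.7D) = 1.75×10^-6; √(3.17ν²L/(gD³h_f)) = 4.95×10^-5
Q = -0.965·0.007646·ln(5.123×10^-5) = 0.07290 m³/s
Check: V = 1.34 m/s, Re = 4.37×10^5, f = 0.01351, h_f = 8.77 m ≈ 8.81 m ✓

Q ≈ 72.9 L/s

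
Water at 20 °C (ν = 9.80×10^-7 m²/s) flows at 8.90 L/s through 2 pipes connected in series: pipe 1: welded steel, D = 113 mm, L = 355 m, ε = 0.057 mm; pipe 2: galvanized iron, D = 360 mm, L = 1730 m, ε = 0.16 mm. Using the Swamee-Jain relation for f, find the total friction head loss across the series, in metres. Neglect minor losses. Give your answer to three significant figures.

Pipe 1: V = 0.8874 m/s, Re = 1.02×10^5, ε/D = 5.04×10^-4, f = 0.02037, h_1 = f(L/D)V²/2g = 2.569 m
Pipe 2: V = 0.08744 m/s, Re = 3.21×10^4, ε/D = 4.44×10^-4, f = 0.02435, h_2 = f(L/D)V²/2g = 0.04559 m
Series → Q common, losses add: H = Σh = 2.615 m

H ≈ 2.61 m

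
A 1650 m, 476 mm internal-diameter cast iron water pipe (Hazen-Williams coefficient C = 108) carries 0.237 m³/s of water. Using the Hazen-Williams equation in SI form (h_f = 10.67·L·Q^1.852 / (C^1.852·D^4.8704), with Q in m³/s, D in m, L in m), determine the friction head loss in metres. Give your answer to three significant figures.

h_f = 10.67·1650·0.237^1.852 / (108^1.852·0.476^4.8704) = 7.798 m

h_f ≈ 7.80 m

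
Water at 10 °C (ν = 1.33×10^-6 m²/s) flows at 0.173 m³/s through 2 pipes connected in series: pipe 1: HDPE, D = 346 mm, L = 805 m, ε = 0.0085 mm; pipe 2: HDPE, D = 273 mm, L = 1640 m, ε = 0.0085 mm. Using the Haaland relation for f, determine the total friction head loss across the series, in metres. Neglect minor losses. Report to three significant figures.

Pipe 1: V = 1.840 m/s, Re = 4.79×10^5, ε/D = 2.46×10^-5, f = 0.01345, h_1 = f(L/D)V²/2g = 5.399 m
Pipe 2: V = 2.955 m/s, Re = 6.07×10^5, ε/D = 3.11×10^-5, f = 0.01305, h_2 = f(L/D)V²/2g = 34.90 m
Series → Q common, losses add: H = Σh = 40.30 m

H ≈ 40.3 m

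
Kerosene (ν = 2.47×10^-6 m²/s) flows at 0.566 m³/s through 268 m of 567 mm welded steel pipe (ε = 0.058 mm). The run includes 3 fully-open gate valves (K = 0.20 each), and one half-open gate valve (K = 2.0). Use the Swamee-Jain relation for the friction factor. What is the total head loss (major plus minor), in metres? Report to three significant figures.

V = 4Q/(πD²) = 2.242 m/s; V²/2g = 0.2561 m
Re = 5.15×10^5, ε/D = 1.02×10^-4 → f = 0.01445 (Swamee-Jain)
Major: h_f = f(L/D)·V²/2g = 0.01445·472.7·0.2561 = 1.749 m
Minor: ΣK = 2.60; h_m = ΣK·V²/2g = 0.6659 m
Total H_L = 1.749 + 0.6659 = 2.415 m

H_L ≈ 2.41 m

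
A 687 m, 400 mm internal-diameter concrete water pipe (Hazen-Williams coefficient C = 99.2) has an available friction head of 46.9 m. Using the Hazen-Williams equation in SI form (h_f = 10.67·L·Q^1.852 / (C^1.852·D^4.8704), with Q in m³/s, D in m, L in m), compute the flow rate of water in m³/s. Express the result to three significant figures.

Q ≈ 0.583 m³/s

Rearranging: Q = [h_f·C^1.852·D^4.8704 / (10.67·L)]^(1/1.852)
Q = [46.9·99.2^1.852·0.400^4.8704 / (10.67·687)]^0.540 = 0.5826 m³/s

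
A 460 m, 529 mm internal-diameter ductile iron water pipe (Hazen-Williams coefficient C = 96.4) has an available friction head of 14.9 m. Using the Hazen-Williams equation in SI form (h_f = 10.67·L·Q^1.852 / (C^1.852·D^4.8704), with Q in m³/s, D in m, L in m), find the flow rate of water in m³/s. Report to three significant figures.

Rearranging: Q = [h_f·C^1.852·D^4.8704 / (10.67·L)]^(1/1.852)
Q = [14.9·96.4^1.852·0.529^4.8704 / (10.67·460)]^0.540 = 0.7895 m³/s

Q ≈ 0.789 m³/s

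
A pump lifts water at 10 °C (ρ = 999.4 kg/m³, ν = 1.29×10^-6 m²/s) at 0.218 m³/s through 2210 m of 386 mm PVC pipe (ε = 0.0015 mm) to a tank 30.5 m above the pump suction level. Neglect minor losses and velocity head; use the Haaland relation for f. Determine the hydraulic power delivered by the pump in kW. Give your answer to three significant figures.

V = 4Q/(πD²) = 1.863 m/s; Re = 5.57×10^5; ε/D = 3.89×10^-6; f = 0.01286
h_f = f(L/D)V²/2g = 13.02 m
Total head H = z + h_f = 30.5 + 13.02 = 43.52 m
P_hyd = ρgQH = 999.4·9.81·0.218·43.52 = 93.02 kW

P_hyd ≈ 93.0 kW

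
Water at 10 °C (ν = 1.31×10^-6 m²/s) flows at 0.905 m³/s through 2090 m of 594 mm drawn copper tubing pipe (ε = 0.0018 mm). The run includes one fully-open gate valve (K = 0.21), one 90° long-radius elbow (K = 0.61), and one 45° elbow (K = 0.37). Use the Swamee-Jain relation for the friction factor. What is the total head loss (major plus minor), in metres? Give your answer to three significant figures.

H_L ≈ 21.6 m

V = 4Q/(πD²) = 3.266 m/s; V²/2g = 0.5436 m
Re = 1.48×10^6, ε/D = 3.03×10^-6 → f = 0.01097 (Swamee-Jain)
Major: h_f = f(L/D)·V²/2g = 0.01097·3519·0.5436 = 20.99 m
Minor: ΣK = 1.19; h_m = ΣK·V²/2g = 0.6469 m
Total H_L = 20.99 + 0.6469 = 21.64 m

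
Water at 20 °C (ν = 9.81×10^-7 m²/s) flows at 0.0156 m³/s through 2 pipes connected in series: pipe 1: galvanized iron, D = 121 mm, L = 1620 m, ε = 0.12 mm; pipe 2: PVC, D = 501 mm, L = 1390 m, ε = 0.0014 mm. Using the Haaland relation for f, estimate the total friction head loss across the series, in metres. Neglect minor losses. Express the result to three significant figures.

H ≈ 26.5 m

Pipe 1: V = 1.357 m/s, Re = 1.67×10^5, ε/D = 9.92×10^-4, f = 0.02110, h_1 = f(L/D)V²/2g = 26.50 m
Pipe 2: V = 0.07913 m/s, Re = 4.04×10^4, ε/D = 2.79×10^-6, f = 0.02175, h_2 = f(L/D)V²/2g = 0.01926 m
Series → Q common, losses add: H = Σh = 26.52 m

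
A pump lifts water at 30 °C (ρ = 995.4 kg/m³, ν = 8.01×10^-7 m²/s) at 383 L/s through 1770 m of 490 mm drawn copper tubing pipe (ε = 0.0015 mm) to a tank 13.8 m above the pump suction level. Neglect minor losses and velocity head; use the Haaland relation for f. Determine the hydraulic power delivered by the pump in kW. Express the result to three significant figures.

P_hyd ≈ 83.5 kW

V = 4Q/(πD²) = 2.031 m/s; Re = 1.24×10^6; ε/D = 3.06×10^-6; f = 0.01123
h_f = f(L/D)V²/2g = 8.531 m
Total head H = z + h_f = 13.8 + 8.531 = 22.33 m
P_hyd = ρgQH = 995.4·9.81·0.383·22.33 = 83.52 kW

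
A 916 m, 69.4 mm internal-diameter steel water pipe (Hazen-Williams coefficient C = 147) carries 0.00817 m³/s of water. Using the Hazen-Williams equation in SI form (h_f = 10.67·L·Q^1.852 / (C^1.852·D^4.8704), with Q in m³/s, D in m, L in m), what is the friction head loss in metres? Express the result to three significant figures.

h_f = 10.67·916·0.00817^1.852 / (147^1.852·0.0694^4.8704) = 56.58 m

h_f ≈ 56.6 m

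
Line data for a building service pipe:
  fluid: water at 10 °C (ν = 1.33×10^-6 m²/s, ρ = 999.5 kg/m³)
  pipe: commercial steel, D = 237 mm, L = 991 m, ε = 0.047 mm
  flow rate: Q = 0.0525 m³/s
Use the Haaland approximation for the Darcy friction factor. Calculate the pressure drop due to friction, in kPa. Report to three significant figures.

Δp ≈ 49.5 kPa

V = 4Q/(πD²) = 4·0.0525/(π·0.237²) = 1.190 m/s
Re = VD/ν = 1.190·0.237/1.33×10^-6 = 2.12×10^5 → turbulent
ε/D = 0.047/237 = 1.98×10^-4
Haaland: f = 0.01673
h_f = f(L/D)V²/(2g) = 0.01673·(991/0.237)·1.190²/(2·9.81) = 5.050 m
Δp = ρg·h_f = 999.5·9.81·5.050 = 49.52 kPa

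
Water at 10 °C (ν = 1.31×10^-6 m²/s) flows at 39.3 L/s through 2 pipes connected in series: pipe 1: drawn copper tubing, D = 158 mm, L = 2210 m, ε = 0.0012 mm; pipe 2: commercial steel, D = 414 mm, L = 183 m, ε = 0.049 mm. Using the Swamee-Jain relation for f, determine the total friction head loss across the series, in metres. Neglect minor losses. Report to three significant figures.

Pipe 1: V = 2.004 m/s, Re = 2.42×10^5, ε/D = 7.59×10^-6, f = 0.01505, h_1 = f(L/D)V²/2g = 43.11 m
Pipe 2: V = 0.2919 m/s, Re = 9.23×10^4, ε/D = 1.18×10^-4, f = 0.01883, h_2 = f(L/D)V²/2g = 0.03616 m
Series → Q common, losses add: H = Σh = 43.15 m

H ≈ 43.1 m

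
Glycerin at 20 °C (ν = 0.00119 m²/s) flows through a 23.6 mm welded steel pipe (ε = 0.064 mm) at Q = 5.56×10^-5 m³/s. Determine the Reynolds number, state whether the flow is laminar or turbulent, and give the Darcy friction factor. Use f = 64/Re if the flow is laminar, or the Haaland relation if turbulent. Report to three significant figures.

Re ≈ 2.52; laminar; f = 64/Re ≈ 25.4

V = 4Q/(πD²) = 0.1271 m/s
Re = VD/ν = 0.1271·0.0236/0.00119 = 2.52
Re < 2300 → laminar → f = 64/Re = 25.39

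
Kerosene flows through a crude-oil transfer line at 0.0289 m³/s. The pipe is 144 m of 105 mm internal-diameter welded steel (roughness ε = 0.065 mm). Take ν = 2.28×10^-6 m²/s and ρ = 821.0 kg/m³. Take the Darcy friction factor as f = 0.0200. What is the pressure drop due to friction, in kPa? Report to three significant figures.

V = 4Q/(πD²) = 4·0.0289/(π·0.105²) = 3.338 m/s
h_f = f(L/D)V²/(2g) = 0.02000·(144/0.105)·3.338²/(2·9.81) = 15.57 m
Δp = ρg·h_f = 821.0·9.81·15.57 = 125.4 kPa

Δp ≈ 125 kPa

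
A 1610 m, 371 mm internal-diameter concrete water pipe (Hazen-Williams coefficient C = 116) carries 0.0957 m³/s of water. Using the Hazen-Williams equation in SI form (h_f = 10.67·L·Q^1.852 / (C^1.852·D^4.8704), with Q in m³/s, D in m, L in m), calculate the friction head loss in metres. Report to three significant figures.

h_f = 10.67·1610·0.0957^1.852 / (116^1.852·0.371^4.8704) = 4.184 m

h_f ≈ 4.18 m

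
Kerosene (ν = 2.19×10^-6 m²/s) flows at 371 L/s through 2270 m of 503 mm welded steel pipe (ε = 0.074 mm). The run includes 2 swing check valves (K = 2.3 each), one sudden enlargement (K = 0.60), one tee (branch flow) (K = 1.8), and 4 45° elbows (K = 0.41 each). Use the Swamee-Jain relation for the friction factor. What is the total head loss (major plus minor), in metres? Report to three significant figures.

V = 4Q/(πD²) = 1.867 m/s; V²/2g = 0.1777 m
Re = 4.29×10^5, ε/D = 1.47×10^-4 → f = 0.01523 (Swamee-Jain)
Major: h_f = f(L/D)·V²/2g = 0.01523·4513·0.1777 = 12.21 m
Minor: ΣK = 8.64; h_m = ΣK·V²/2g = 1.535 m
Total H_L = 12.21 + 1.535 = 13.74 m

H_L ≈ 13.7 m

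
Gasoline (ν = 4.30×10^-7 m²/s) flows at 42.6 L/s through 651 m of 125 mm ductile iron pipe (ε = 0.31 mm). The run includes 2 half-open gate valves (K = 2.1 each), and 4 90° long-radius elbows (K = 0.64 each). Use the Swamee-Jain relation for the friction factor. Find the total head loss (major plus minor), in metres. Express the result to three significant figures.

H_L ≈ 84.3 m

V = 4Q/(πD²) = 3.471 m/s; V²/2g = 0.6142 m
Re = 1.01×10^6, ε/D = 0.00248 → f = 0.02505 (Swamee-Jain)
Major: h_f = f(L/D)·V²/2g = 0.02505·5208·0.6142 = 80.12 m
Minor: ΣK = 6.76; h_m = ΣK·V²/2g = 4.152 m
Total H_L = 80.12 + 4.152 = 84.27 m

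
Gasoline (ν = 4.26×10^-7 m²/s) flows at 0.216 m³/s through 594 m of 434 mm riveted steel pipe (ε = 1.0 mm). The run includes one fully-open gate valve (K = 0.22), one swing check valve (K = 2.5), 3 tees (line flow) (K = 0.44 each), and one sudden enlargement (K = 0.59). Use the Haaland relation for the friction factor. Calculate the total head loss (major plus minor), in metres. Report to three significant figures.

V = 4Q/(πD²) = 1.460 m/s; V²/2g = 0.1087 m
Re = 1.49×10^6, ε/D = 0.00230 → f = 0.02448 (Haaland)
Major: h_f = f(L/D)·V²/2g = 0.02448·1369·0.1087 = 3.640 m
Minor: ΣK = 4.63; h_m = ΣK·V²/2g = 0.5031 m
Total H_L = 3.640 + 0.5031 = 4.143 m

H_L ≈ 4.14 m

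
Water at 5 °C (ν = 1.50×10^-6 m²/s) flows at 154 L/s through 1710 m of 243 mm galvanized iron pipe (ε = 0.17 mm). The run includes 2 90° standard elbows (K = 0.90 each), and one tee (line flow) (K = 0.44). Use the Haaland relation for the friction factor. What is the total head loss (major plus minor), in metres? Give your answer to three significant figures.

V = 4Q/(πD²) = 3.321 m/s; V²/2g = 0.5620 m
Re = 5.38×10^5, ε/D = 7.00×10^-4 → f = 0.01869 (Haaland)
Major: h_f = f(L/D)·V²/2g = 0.01869·7037·0.5620 = 73.93 m
Minor: ΣK = 2.24; h_m = ΣK·V²/2g = 1.259 m
Total H_L = 73.93 + 1.259 = 75.19 m

H_L ≈ 75.2 m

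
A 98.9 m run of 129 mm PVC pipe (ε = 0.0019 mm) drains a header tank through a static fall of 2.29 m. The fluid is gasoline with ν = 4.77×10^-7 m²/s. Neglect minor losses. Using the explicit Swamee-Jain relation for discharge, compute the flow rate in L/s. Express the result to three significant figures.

Q ≈ 27.7 L/s

Swamee-Jain (Type II): Q = -0.965·√(gD⁵h_f/L)·ln[ε/(3.7D) + √(3.17ν²L/(gD³h_f))]
√(gD⁵h_f/L) = √(9.81·0.129⁵·2.29/98.9) = 0.002849
ε/(3.7D) = 3.98×10^-6; √(3.17ν²L/(gD³h_f)) = 3.85×10^-5
Q = -0.965·0.002849·ln(4.244×10^-5) = 0.02767 m³/s
Check: V = 2.12 m/s, Re = 5.73×10^5, f = 0.01303, h_f = 2.28 m ≈ 2.29 m ✓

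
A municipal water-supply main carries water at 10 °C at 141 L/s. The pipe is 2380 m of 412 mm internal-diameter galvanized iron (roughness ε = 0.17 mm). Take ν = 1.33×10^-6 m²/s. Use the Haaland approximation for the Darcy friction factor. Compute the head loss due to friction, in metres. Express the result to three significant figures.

V = 4Q/(πD²) = 4·0.141/(π·0.412²) = 1.058 m/s
Re = VD/ν = 1.058·0.412/1.33×10^-6 = 3.28×10^5 → turbulent
ε/D = 0.17/412 = 4.13×10^-4
Haaland: f = 0.01744
h_f = f(L/D)V²/(2g) = 0.01744·(2380/0.412)·1.058²/(2·9.81) = 5.742 m

h_f ≈ 5.74 m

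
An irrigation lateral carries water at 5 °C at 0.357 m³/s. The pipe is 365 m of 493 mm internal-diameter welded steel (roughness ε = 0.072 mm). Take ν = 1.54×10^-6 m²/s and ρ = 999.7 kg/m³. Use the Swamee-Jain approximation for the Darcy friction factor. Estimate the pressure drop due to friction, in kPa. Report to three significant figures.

V = 4Q/(πD²) = 4·0.357/(π·0.493²) = 1.870 m/s
Re = VD/ν = 1.870·0.493/1.54×10^-6 = 5.99×10^5 → turbulent
ε/D = 0.072/493 = 1.46×10^-4
Swamee-Jain: f = 0.01472
h_f = f(L/D)V²/(2g) = 0.01472·(365/0.493)·1.870²/(2·9.81) = 1.943 m
Δp = ρg·h_f = 999.7·9.81·1.943 = 19.06 kPa

Δp ≈ 19.1 kPa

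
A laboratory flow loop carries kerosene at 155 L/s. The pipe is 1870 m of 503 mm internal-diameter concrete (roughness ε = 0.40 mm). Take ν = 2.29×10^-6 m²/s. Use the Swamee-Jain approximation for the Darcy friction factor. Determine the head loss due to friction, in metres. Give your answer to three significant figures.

h_f ≈ 2.37 m

V = 4Q/(πD²) = 4·0.155/(π·0.503²) = 0.7800 m/s
Re = VD/ν = 0.7800·0.503/2.29×10^-6 = 1.71×10^5 → turbulent
ε/D = 0.40/503 = 7.95×10^-4
Swamee-Jain: f = 0.02057
h_f = f(L/D)V²/(2g) = 0.02057·(1870/0.503)·0.7800²/(2·9.81) = 2.372 m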